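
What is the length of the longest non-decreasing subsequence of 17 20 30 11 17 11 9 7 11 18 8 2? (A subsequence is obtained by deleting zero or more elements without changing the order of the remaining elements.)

Let dp[i] be the longest non-decreasing subsequence ending at position i. Then dp = [1, 2, 3, 1, 2, 2, 1, 1, 3, 4, 2, 1].
The maximum is 4; one witness is 11, 11, 11, 18 at positions 4,6,9,10.

4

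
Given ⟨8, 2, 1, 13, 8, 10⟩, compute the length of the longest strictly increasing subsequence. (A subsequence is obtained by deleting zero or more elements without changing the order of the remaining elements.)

Scanning left to right, the best length ending at each element is: 8→1, 2→1, 1→1, 13→2, 8→2, 10→3.
So the longest increasing subsequence has length 3, e.g. 2, 8, 10.

3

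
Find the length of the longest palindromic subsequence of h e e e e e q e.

6

One longest palindromic subsequence is eeeeee (positions 2,3,4,5,6,8); it reads the same forward and backward, and the interval DP gives dp[1][8] = 6.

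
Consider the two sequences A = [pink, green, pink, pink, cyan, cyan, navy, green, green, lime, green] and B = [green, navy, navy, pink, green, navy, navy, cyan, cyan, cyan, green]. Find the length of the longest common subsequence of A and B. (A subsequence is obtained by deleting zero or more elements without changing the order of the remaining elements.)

5

Backtracking the LCS table gives one alignment: pink (A1,B4) → green (A2,B5) → cyan (A5,B9) → cyan (A6,B10) → green (A11,B11).
So the longest common subsequence has length 5.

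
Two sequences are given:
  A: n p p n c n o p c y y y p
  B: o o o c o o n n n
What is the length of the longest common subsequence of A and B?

3

Backtracking the LCS table gives one alignment: n (A1,B7) → n (A4,B8) → n (A6,B9).
So the longest common subsequence has length 3.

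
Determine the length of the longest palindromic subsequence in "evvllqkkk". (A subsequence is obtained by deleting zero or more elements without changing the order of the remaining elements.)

3

Using dp[i][j] = 2 + dp[i+1][j−1] if the ends match, else max(dp[i+1][j], dp[i][j−1]):
dp[1][9] = 3. A witness is kkk at positions 7,8,9.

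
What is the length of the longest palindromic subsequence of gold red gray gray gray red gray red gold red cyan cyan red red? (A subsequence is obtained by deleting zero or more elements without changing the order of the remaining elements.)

8

Using dp[i][j] = 2 + dp[i+1][j−1] if the ends match, else max(dp[i+1][j], dp[i][j−1]):
dp[1][14] = 8. A witness is gold red gray gray gray gray red gold at positions 1,2,3,4,5,7,8,9.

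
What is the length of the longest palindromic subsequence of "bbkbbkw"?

5

One longest palindromic subsequence is bbkbb (positions 1,2,3,4,5); it reads the same forward and backward, and the interval DP gives dp[1][7] = 5.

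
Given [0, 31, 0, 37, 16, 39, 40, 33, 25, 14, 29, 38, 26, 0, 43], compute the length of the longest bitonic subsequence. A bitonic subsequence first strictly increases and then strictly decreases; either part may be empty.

One longest bitonic subsequence is 0, 31, 37, 39, 40, 33, 29, 26, 0 (positions 1,2,4,6,7,8,11,13,14): it rises to 40 then falls. Length 9 is optimal.

9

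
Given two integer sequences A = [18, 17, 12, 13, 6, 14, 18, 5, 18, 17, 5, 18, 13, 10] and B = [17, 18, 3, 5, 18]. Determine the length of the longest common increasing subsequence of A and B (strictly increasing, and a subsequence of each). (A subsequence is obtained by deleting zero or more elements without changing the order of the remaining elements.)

For each value that appears in both, track the longest common increasing run ending there.
The best achievable length is 2; one witness is 17, 18 (A-positions 2,7, B-positions 1,2).

2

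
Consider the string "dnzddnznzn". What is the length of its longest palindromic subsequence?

7

Using dp[i][j] = 2 + dp[i+1][j−1] if the ends match, else max(dp[i+1][j], dp[i][j−1]):
dp[1][10] = 7. A witness is nznznzn at positions 2,3,6,7,8,9,10.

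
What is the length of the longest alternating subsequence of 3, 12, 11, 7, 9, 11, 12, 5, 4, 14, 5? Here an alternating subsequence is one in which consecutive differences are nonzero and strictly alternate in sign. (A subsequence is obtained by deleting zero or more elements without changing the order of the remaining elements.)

A longest alternating subsequence is 3, 12, 7, 9, 5, 14, 5 (positions 1,2,4,5,8,10,11); its 6 consecutive differences strictly alternate in sign, and length 7 is optimal.

7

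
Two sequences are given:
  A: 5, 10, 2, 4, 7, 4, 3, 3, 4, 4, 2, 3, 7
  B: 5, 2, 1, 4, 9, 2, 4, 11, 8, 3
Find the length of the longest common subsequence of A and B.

5

Backtracking the LCS table gives one alignment: 5 (A1,B1) → 2 (A3,B2) → 4 (A4,B4) → 4 (A6,B7) → 3 (A12,B10).
So the longest common subsequence has length 5.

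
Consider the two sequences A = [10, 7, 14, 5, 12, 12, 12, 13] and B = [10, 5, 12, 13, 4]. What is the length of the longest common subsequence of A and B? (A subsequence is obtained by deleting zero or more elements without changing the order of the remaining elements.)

Backtracking the LCS table gives one alignment: 10 (A1,B1) → 5 (A4,B2) → 12 (A7,B3) → 13 (A8,B4).
So the longest common subsequence has length 4.

4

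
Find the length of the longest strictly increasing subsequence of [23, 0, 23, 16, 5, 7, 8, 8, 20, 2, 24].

6

Let dp[i] be the longest increasing subsequence ending at position i. Then dp = [1, 1, 2, 2, 2, 3, 4, 4, 5, 2, 6].
The maximum is 6; one witness is 0, 5, 7, 8, 20, 24 at positions 2,5,6,7,9,11.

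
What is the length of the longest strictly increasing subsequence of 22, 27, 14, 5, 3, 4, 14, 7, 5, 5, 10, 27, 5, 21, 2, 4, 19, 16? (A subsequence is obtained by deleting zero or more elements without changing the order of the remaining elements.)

One longest increasing subsequence is 3, 4, 7, 10, 27 (positions 5,6,8,11,12), of length 5; no longer one exists.

5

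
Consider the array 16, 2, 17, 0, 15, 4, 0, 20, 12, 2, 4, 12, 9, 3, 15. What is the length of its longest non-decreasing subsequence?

6

Let dp[i] be the longest non-decreasing subsequence ending at position i. Then dp = [1, 1, 2, 1, 2, 2, 2, 3, 3, 3, 4, 5, 5, 4, 6].
The maximum is 6; one witness is 0, 0, 2, 4, 12, 15 at positions 4,7,10,11,12,15.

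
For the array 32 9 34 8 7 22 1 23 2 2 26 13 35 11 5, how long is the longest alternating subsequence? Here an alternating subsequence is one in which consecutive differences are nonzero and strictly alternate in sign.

12

Track the best alternating length ending on an up-step vs a down-step at each position: up/down = 1/1, 1/2, 3/1, 1/4, 1/4, 5/4, 1/6, 7/4, 7/8, 7/8, 9/4, 9/10, 11/1, 9/12, 9/12.
The maximum over both is 12; one such subsequence is 32, 9, 34, 8, 22, 1, 23, 2, 26, 13, 35, 11.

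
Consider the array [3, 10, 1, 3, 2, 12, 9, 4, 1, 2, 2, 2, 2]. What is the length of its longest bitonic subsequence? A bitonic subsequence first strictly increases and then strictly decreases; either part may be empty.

Let inc[i] be the LIS ending at i and dec[i] the longest strictly decreasing subsequence starting at i. inc = [1, 2, 1, 2, 2, 3, 3, 3, 1, 2, 2, 2, 2], dec = [3, 4, 1, 3, 2, 4, 3, 2, 1, 1, 1, 1, 1].
max_i inc[i]+dec[i]−1 = 6, with one witness 3, 10, 12, 9, 4, 2.

6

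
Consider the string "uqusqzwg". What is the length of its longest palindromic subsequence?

3

One longest palindromic subsequence is qsq (positions 2,4,5); it reads the same forward and backward, and the interval DP gives dp[1][8] = 3.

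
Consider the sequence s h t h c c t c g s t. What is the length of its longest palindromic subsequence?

Using dp[i][j] = 2 + dp[i+1][j−1] if the ends match, else max(dp[i+1][j], dp[i][j−1]):
dp[1][11] = 6. A witness is stccts at positions 1,3,5,6,7,10.

6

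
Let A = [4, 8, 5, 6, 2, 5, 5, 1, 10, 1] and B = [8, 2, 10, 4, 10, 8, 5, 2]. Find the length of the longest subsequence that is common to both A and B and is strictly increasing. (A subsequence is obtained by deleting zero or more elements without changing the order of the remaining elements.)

For each value that appears in both, track the longest common increasing run ending there.
The best achievable length is 2; one witness is 8, 10 (A-positions 2,9, B-positions 1,3).

2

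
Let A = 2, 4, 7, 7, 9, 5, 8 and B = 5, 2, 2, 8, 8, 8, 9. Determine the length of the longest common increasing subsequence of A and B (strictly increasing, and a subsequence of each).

A longest common strictly increasing subsequence is 5, 8 (length 2); it appears in order in both A and B, and no longer such subsequence exists.

2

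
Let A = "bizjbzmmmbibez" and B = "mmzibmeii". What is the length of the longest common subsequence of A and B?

Backtracking the LCS table gives one alignment: m (A7,B1) → m (A8,B2) → i (A11,B4) → b (A12,B5) → e (A13,B7).
So the longest common subsequence has length 5.

5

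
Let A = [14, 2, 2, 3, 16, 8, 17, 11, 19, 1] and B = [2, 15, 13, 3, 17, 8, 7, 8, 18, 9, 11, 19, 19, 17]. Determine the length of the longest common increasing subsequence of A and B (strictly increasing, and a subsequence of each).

For each value that appears in both, track the longest common increasing run ending there.
The best achievable length is 5; one witness is 2, 3, 8, 11, 19 (A-positions 2,4,6,8,9, B-positions 1,4,6,11,12).

5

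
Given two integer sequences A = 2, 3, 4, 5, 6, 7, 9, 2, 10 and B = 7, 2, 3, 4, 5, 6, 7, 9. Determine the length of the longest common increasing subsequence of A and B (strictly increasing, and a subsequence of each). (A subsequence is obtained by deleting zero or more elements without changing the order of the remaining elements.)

For each value that appears in both, track the longest common increasing run ending there.
The best achievable length is 7; one witness is 2, 3, 4, 5, 6, 7, 9 (A-positions 1,2,3,4,5,6,7, B-positions 2,3,4,5,6,7,8).

7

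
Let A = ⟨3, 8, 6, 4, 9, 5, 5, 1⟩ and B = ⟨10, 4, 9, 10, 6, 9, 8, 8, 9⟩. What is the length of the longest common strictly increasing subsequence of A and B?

2

A longest common strictly increasing subsequence is 4, 9 (length 2); it appears in order in both A and B, and no longer such subsequence exists.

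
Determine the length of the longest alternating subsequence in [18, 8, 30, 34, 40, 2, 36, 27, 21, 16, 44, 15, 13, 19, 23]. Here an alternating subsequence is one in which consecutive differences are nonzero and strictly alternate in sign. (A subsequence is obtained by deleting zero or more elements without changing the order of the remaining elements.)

9

A longest alternating subsequence is 18, 8, 30, 2, 36, 27, 44, 15, 19 (positions 1,2,3,6,7,8,11,12,14); its 8 consecutive differences strictly alternate in sign, and length 9 is optimal.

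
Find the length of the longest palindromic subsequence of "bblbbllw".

One longest palindromic subsequence is bblbb (positions 1,2,3,4,5); it reads the same forward and backward, and the interval DP gives dp[1][8] = 5.

5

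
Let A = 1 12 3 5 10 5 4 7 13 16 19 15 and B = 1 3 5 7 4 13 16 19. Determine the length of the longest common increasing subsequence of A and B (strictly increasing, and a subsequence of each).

A longest common strictly increasing subsequence is 1, 3, 5, 7, 13, 16, 19 (length 7); it appears in order in both A and B, and no longer such subsequence exists.

7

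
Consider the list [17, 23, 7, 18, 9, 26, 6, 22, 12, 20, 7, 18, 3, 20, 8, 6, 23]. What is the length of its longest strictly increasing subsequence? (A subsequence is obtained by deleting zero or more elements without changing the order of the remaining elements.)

Let dp[i] be the longest increasing subsequence ending at position i. Then dp = [1, 2, 1, 2, 2, 3, 1, 3, 3, 4, 2, 4, 1, 5, 3, 2, 6].
The maximum is 6; one witness is 7, 9, 12, 18, 20, 23 at positions 3,5,9,12,14,17.

6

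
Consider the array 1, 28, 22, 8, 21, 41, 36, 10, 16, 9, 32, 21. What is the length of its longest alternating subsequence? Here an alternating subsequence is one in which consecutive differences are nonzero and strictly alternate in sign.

9

A longest alternating subsequence is 1, 28, 8, 21, 10, 16, 9, 32, 21 (positions 1,2,4,5,8,9,10,11,12); its 8 consecutive differences strictly alternate in sign, and length 9 is optimal.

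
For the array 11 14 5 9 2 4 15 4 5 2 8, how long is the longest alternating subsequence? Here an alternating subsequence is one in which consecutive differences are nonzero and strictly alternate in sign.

10

A longest alternating subsequence is 11, 14, 5, 9, 2, 15, 4, 5, 2, 8 (positions 1,2,3,4,5,7,8,9,10,11); its 9 consecutive differences strictly alternate in sign, and length 10 is optimal.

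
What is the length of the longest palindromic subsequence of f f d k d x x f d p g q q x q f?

7

Using dp[i][j] = 2 + dp[i+1][j−1] if the ends match, else max(dp[i+1][j], dp[i][j−1]):
dp[1][16] = 7. A witness is ffdkdff at positions 1,2,3,4,5,8,16.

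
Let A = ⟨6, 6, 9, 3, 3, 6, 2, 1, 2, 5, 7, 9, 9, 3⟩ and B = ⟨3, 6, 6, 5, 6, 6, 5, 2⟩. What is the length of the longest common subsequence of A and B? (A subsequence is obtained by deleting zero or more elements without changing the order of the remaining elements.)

A longest common subsequence is 6, 6, 6, 2 (length 4); the LCS DP confirms no longer common subsequence exists.

4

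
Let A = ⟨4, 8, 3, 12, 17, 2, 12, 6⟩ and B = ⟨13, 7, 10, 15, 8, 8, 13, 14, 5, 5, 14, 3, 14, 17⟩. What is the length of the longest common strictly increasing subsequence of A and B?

2

For each value that appears in both, track the longest common increasing run ending there.
The best achievable length is 2; one witness is 8, 17 (A-positions 2,5, B-positions 5,14).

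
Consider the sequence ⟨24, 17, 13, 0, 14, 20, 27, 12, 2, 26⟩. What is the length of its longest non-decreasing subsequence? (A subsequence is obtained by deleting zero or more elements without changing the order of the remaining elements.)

4

One longest non-decreasing subsequence is 13, 14, 20, 27 (positions 3,5,6,7), of length 4; no longer one exists.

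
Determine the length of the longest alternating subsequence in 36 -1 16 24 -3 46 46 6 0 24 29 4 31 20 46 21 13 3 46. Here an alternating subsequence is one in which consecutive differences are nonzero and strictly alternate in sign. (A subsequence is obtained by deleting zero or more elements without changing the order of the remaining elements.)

13

A longest alternating subsequence is 36, -1, 16, -3, 46, 6, 24, 4, 31, 20, 46, 21, 46 (positions 1,2,3,5,6,8,10,12,13,14,15,16,19); its 12 consecutive differences strictly alternate in sign, and length 13 is optimal.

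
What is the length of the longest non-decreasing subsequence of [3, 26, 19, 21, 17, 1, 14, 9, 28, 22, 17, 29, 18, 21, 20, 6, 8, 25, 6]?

6

One longest non-decreasing subsequence is 3, 17, 17, 18, 21, 25 (positions 1,5,11,13,14,18), of length 6; no longer one exists.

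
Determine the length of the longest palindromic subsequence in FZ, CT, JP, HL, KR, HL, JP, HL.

One longest palindromic subsequence is JP HL KR HL JP (positions 3,4,5,6,7); it reads the same forward and backward, and the interval DP gives dp[1][8] = 5.

5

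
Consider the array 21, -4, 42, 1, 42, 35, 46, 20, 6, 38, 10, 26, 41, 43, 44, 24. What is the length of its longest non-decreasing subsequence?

One longest non-decreasing subsequence is -4, 1, 6, 10, 26, 41, 43, 44 (positions 2,4,9,11,12,13,14,15), of length 8; no longer one exists.

8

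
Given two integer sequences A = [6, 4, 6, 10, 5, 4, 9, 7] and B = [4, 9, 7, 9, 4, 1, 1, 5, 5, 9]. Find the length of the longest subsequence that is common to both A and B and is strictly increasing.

For each value that appears in both, track the longest common increasing run ending there.
The best achievable length is 3; one witness is 4, 5, 9 (A-positions 2,5,7, B-positions 1,8,10).

3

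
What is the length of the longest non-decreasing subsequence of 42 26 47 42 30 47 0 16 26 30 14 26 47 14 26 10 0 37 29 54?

7

Scanning left to right, the best length ending at each element is: 42→1, 26→1, 47→2, 42→2, 30→2, 47→3, 0→1, 16→2, 26→3, 30→4, 14→2, 26→4, 47→5, 14→3, 26→5, 10→2, 0→2, 37→6, 29→6, 54→7.
So the longest non-decreasing subsequence has length 7, e.g. 0, 16, 26, 26, 26, 37, 54.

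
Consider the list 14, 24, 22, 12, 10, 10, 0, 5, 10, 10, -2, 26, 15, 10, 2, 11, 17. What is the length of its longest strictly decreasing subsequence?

Let dp[i] be the longest decreasing subsequence ending at position i. Then dp = [1, 1, 2, 3, 4, 4, 5, 5, 4, 4, 6, 1, 3, 4, 6, 4, 3].
The maximum is 6; one witness is 24, 22, 12, 10, 0, -2 at positions 2,3,4,5,7,11.

6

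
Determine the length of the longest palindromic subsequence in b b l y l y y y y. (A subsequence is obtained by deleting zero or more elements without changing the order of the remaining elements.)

One longest palindromic subsequence is yyyyy (positions 4,6,7,8,9); it reads the same forward and backward, and the interval DP gives dp[1][9] = 5.

5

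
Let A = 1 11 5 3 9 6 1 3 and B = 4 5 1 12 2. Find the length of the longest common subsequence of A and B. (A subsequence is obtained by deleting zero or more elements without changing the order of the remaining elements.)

2

A longest common subsequence is 5, 1 (length 2); the LCS DP confirms no longer common subsequence exists.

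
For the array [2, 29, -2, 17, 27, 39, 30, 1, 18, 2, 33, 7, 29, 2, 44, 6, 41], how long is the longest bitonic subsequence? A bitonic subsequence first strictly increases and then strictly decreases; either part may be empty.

Let inc[i] be the LIS ending at i and dec[i] the longest strictly decreasing subsequence starting at i. inc = [1, 2, 1, 2, 3, 4, 4, 2, 3, 3, 5, 4, 5, 3, 6, 4, 6], dec = [2, 5, 1, 3, 4, 5, 4, 1, 3, 1, 3, 2, 2, 1, 2, 1, 1].
max_i inc[i]+dec[i]−1 = 8, with one witness 2, 17, 27, 39, 30, 18, 7, 6.

8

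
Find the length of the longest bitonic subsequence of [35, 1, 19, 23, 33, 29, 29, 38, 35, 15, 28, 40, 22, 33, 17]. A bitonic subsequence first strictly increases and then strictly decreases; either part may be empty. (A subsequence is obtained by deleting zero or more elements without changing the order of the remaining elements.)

Let inc[i] be the LIS ending at i and dec[i] the longest strictly decreasing subsequence starting at i. inc = [1, 1, 2, 3, 4, 4, 4, 5, 5, 2, 4, 6, 3, 5, 3], dec = [6, 1, 2, 3, 5, 4, 4, 5, 4, 1, 3, 3, 2, 2, 1].
max_i inc[i]+dec[i]−1 = 9, with one witness 1, 19, 23, 33, 38, 35, 28, 22, 17.

9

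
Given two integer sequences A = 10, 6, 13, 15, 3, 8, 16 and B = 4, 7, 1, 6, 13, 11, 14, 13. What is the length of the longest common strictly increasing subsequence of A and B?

For each value that appears in both, track the longest common increasing run ending there.
The best achievable length is 2; one witness is 6, 13 (A-positions 2,3, B-positions 4,5).

2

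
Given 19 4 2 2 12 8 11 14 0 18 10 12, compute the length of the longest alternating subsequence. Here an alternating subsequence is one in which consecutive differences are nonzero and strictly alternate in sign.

9

Track the best alternating length ending on an up-step vs a down-step at each position: up/down = 1/1, 1/2, 1/2, 1/2, 3/2, 3/4, 5/4, 5/2, 1/6, 7/2, 7/8, 9/8.
The maximum over both is 9; one such subsequence is 19, 4, 12, 8, 11, 0, 18, 10, 12.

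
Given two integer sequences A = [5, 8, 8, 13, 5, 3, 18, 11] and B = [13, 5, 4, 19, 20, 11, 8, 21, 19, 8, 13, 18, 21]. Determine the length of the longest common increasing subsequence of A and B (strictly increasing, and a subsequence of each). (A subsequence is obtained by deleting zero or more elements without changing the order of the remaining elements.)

For each value that appears in both, track the longest common increasing run ending there.
The best achievable length is 4; one witness is 5, 8, 13, 18 (A-positions 1,2,4,7, B-positions 2,7,11,12).

4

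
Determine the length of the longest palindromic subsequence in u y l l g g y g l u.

7

One longest palindromic subsequence is ulgyglu (positions 1,3,5,7,8,9,10); it reads the same forward and backward, and the interval DP gives dp[1][10] = 7.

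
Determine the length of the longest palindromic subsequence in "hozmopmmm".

One longest palindromic subsequence is mmmm (positions 4,7,8,9); it reads the same forward and backward, and the interval DP gives dp[1][9] = 4.

4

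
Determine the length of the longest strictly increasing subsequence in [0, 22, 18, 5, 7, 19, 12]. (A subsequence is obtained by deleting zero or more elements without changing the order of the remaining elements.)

One longest increasing subsequence is 0, 5, 7, 19 (positions 1,4,5,6), of length 4; no longer one exists.

4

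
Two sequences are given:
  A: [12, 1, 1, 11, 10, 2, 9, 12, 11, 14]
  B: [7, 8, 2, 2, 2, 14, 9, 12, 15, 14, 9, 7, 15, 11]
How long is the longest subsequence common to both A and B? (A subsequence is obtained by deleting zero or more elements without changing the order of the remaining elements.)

4

Backtracking the LCS table gives one alignment: 2 (A6,B5) → 9 (A7,B7) → 12 (A8,B8) → 11 (A9,B14).
So the longest common subsequence has length 4.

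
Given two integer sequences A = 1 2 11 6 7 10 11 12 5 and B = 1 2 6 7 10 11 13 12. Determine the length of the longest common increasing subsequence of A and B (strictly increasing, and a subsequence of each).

7

A longest common strictly increasing subsequence is 1, 2, 6, 7, 10, 11, 12 (length 7); it appears in order in both A and B, and no longer such subsequence exists.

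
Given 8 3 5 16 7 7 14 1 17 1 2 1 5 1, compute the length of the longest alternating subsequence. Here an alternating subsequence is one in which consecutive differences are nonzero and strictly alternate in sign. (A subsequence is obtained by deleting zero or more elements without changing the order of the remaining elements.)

12

A longest alternating subsequence is 8, 3, 16, 7, 14, 1, 17, 1, 2, 1, 5, 1 (positions 1,2,4,5,7,8,9,10,11,12,13,14); its 11 consecutive differences strictly alternate in sign, and length 12 is optimal.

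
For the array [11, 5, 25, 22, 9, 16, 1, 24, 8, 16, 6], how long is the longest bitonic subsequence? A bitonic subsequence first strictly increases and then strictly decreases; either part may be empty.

6

Let inc[i] be the LIS ending at i and dec[i] the longest strictly decreasing subsequence starting at i. inc = [1, 1, 2, 2, 2, 3, 1, 4, 2, 3, 2], dec = [4, 2, 5, 4, 3, 3, 1, 3, 2, 2, 1].
max_i inc[i]+dec[i]−1 = 6, with one witness 11, 25, 22, 16, 8, 6.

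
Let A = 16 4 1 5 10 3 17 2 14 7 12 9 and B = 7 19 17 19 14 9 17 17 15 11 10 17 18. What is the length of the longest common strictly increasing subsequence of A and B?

2

A longest common strictly increasing subsequence is 7, 9 (length 2); it appears in order in both A and B, and no longer such subsequence exists.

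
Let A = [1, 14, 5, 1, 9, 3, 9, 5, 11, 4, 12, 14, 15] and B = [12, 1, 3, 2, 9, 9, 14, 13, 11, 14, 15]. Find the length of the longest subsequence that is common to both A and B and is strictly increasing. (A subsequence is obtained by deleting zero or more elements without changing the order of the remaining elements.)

For each value that appears in both, track the longest common increasing run ending there.
The best achievable length is 6; one witness is 1, 3, 9, 11, 14, 15 (A-positions 1,6,7,9,12,13, B-positions 2,3,5,9,10,11).

6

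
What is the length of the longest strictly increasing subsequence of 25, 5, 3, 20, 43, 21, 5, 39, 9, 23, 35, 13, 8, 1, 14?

Let dp[i] be the longest increasing subsequence ending at position i. Then dp = [1, 1, 1, 2, 3, 3, 2, 4, 3, 4, 5, 4, 3, 1, 5].
The maximum is 5; one witness is 5, 20, 21, 23, 35 at positions 2,4,6,10,11.

5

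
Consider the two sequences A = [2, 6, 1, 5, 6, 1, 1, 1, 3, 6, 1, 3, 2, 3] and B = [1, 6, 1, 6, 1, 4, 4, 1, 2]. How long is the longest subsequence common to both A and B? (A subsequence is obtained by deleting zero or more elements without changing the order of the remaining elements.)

Backtracking the LCS table gives one alignment: 6 (A2,B2) → 1 (A3,B3) → 6 (A5,B4) → 1 (A6,B5) → 1 (A11,B8) → 2 (A13,B9).
So the longest common subsequence has length 6.

6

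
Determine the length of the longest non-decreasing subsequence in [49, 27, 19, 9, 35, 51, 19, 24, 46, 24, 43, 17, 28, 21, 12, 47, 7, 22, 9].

Scanning left to right, the best length ending at each element is: 49→1, 27→1, 19→1, 9→1, 35→2, 51→3, 19→2, 24→3, 46→4, 24→4, 43→5, 17→2, 28→5, 21→3, 12→2, 47→6, 7→1, 22→4, 9→2.
So the longest non-decreasing subsequence has length 6, e.g. 19, 19, 24, 24, 43, 47.

6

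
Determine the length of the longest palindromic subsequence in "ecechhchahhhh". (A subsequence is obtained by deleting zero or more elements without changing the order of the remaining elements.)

Using dp[i][j] = 2 + dp[i+1][j−1] if the ends match, else max(dp[i+1][j], dp[i][j−1]):
dp[1][13] = 7. A witness is hhhhhhh at positions 5,6,8,10,11,12,13.

7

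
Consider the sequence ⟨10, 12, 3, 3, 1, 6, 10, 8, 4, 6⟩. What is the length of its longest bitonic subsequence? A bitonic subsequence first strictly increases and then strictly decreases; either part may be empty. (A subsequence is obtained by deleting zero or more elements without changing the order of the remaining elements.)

Let inc[i] be the LIS ending at i and dec[i] the longest strictly decreasing subsequence starting at i. inc = [1, 2, 1, 1, 1, 2, 3, 3, 2, 3], dec = [3, 4, 2, 2, 1, 2, 3, 2, 1, 1].
max_i inc[i]+dec[i]−1 = 5, with one witness 10, 12, 10, 8, 6.

5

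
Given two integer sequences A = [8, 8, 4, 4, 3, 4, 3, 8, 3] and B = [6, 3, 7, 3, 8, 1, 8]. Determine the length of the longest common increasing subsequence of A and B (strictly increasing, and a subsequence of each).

2

A longest common strictly increasing subsequence is 3, 8 (length 2); it appears in order in both A and B, and no longer such subsequence exists.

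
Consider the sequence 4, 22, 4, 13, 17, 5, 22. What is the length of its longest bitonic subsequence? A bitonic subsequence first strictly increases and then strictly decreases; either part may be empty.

4

Let inc[i] be the LIS ending at i and dec[i] the longest strictly decreasing subsequence starting at i. inc = [1, 2, 1, 2, 3, 2, 4], dec = [1, 3, 1, 2, 2, 1, 1].
max_i inc[i]+dec[i]−1 = 4, with one witness 4, 22, 17, 5.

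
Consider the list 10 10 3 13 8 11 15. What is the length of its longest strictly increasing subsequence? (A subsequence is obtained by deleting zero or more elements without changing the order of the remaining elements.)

4

One longest increasing subsequence is 3, 8, 11, 15 (positions 3,5,6,7), of length 4; no longer one exists.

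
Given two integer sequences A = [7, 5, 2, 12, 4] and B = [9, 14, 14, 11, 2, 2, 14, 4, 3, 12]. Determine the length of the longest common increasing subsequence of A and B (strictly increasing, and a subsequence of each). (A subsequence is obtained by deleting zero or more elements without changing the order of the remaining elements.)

For each value that appears in both, track the longest common increasing run ending there.
The best achievable length is 2; one witness is 2, 4 (A-positions 3,5, B-positions 5,8).

2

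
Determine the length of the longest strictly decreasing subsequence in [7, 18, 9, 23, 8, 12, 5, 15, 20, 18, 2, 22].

5

One longest decreasing subsequence is 18, 9, 8, 5, 2 (positions 2,3,5,7,11), of length 5; no longer one exists.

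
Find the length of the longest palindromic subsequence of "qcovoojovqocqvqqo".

11

One longest palindromic subsequence is qcovojovocq (positions 1,2,3,4,5,7,8,9,11,12,16); it reads the same forward and backward, and the interval DP gives dp[1][17] = 11.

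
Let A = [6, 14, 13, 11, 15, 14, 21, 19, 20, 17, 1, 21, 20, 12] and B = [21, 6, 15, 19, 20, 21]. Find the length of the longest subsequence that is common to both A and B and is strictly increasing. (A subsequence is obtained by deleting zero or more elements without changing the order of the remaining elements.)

5

For each value that appears in both, track the longest common increasing run ending there.
The best achievable length is 5; one witness is 6, 15, 19, 20, 21 (A-positions 1,5,8,9,12, B-positions 2,3,4,5,6).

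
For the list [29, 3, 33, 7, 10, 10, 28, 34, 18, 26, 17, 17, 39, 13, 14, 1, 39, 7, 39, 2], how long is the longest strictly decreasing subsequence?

Scanning left to right, the best length ending at each element is: 29→1, 3→2, 33→1, 7→2, 10→2, 10→2, 28→2, 34→1, 18→3, 26→3, 17→4, 17→4, 39→1, 13→5, 14→5, 1→6, 39→1, 7→6, 39→1, 2→7.
So the longest decreasing subsequence has length 7, e.g. 29, 28, 18, 17, 13, 7, 2.

7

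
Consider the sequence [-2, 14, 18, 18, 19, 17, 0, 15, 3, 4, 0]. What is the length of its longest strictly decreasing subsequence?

Scanning left to right, the best length ending at each element is: -2→1, 14→1, 18→1, 18→1, 19→1, 17→2, 0→3, 15→3, 3→4, 4→4, 0→5.
So the longest decreasing subsequence has length 5, e.g. 18, 17, 15, 3, 0.

5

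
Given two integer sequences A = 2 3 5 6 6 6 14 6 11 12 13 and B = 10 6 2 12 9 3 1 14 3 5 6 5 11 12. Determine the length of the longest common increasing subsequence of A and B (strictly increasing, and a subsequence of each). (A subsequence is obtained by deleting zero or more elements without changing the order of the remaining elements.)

6

For each value that appears in both, track the longest common increasing run ending there.
The best achievable length is 6; one witness is 2, 3, 5, 6, 11, 12 (A-positions 1,2,3,4,9,10, B-positions 3,6,10,11,13,14).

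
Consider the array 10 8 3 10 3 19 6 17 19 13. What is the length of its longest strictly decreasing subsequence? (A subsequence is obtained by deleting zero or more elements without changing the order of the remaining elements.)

3

Let dp[i] be the longest decreasing subsequence ending at position i. Then dp = [1, 2, 3, 1, 3, 1, 3, 2, 1, 3].
The maximum is 3; one witness is 10, 8, 3 at positions 1,2,3.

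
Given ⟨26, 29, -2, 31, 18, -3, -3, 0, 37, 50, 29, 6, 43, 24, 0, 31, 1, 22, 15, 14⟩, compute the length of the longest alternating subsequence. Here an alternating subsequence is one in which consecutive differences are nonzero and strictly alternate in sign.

A longest alternating subsequence is 26, 29, -2, 31, 18, 37, 29, 43, 24, 31, 1, 22, 15 (positions 1,2,3,4,5,9,11,13,14,16,17,18,19); its 12 consecutive differences strictly alternate in sign, and length 13 is optimal.

13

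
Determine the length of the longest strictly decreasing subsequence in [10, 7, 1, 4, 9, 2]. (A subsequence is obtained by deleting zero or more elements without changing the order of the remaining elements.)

One longest decreasing subsequence is 10, 7, 4, 2 (positions 1,2,4,6), of length 4; no longer one exists.

4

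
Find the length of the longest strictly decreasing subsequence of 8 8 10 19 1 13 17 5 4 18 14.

Scanning left to right, the best length ending at each element is: 8→1, 8→1, 10→1, 19→1, 1→2, 13→2, 17→2, 5→3, 4→4, 18→2, 14→3.
So the longest decreasing subsequence has length 4, e.g. 19, 13, 5, 4.

4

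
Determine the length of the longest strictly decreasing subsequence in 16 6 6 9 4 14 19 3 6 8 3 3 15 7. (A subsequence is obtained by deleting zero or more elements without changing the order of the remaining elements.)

Let dp[i] be the longest decreasing subsequence ending at position i. Then dp = [1, 2, 2, 2, 3, 2, 1, 4, 3, 3, 4, 4, 2, 4].
The maximum is 4; one witness is 16, 6, 4, 3 at positions 1,2,5,8.

4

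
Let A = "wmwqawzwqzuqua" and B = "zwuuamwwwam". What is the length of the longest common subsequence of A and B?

A longest common subsequence is wmwwwa (length 6); the LCS DP confirms no longer common subsequence exists.

6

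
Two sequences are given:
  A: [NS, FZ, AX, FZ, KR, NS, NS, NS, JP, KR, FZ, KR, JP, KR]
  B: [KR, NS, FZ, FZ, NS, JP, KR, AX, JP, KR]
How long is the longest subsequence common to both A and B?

8

A longest common subsequence is NS, FZ, FZ, NS, JP, KR, JP, KR (length 8); the LCS DP confirms no longer common subsequence exists.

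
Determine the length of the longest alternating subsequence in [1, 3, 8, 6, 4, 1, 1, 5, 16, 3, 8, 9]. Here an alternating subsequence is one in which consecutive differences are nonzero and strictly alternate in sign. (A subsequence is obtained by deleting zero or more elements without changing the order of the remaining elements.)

6

Track the best alternating length ending on an up-step vs a down-step at each position: up/down = 1/1, 2/1, 2/1, 2/3, 2/3, 1/3, 1/3, 4/3, 4/1, 4/5, 6/5, 6/5.
The maximum over both is 6; one such subsequence is 1, 8, 4, 5, 3, 8.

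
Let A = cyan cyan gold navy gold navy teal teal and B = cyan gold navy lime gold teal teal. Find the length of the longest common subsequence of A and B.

A longest common subsequence is cyan, gold, navy, gold, teal, teal (length 6); the LCS DP confirms no longer common subsequence exists.

6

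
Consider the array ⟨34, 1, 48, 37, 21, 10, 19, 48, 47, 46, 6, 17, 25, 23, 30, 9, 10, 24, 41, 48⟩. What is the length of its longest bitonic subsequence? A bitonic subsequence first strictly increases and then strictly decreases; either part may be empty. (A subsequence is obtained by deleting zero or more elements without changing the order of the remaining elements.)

Let inc[i] be the LIS ending at i and dec[i] the longest strictly decreasing subsequence starting at i. inc = [1, 1, 2, 2, 2, 2, 3, 4, 4, 4, 2, 3, 4, 4, 5, 3, 4, 5, 6, 7], dec = [5, 1, 6, 5, 4, 2, 3, 6, 5, 4, 1, 2, 3, 2, 2, 1, 1, 1, 1, 1].
max_i inc[i]+dec[i]−1 = 9, with one witness 1, 10, 19, 48, 47, 46, 25, 23, 10.

9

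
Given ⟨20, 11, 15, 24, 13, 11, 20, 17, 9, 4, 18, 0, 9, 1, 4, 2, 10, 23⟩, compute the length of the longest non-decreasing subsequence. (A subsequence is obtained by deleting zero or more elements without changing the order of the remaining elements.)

Scanning left to right, the best length ending at each element is: 20→1, 11→1, 15→2, 24→3, 13→2, 11→2, 20→3, 17→3, 9→1, 4→1, 18→4, 0→1, 9→2, 1→2, 4→3, 2→3, 10→4, 23→5.
So the longest non-decreasing subsequence has length 5, e.g. 11, 15, 17, 18, 23.

5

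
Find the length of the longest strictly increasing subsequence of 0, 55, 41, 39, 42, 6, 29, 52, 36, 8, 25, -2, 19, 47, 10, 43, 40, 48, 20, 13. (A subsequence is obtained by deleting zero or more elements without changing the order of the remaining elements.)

One longest increasing subsequence is 0, 6, 29, 36, 47, 48 (positions 1,6,7,9,14,18), of length 6; no longer one exists.

6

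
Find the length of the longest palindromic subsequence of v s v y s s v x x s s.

One longest palindromic subsequence is ssxxss (positions 2,5,8,9,10,11); it reads the same forward and backward, and the interval DP gives dp[1][11] = 6.

6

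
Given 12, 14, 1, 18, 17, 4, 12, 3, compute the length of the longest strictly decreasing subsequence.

Scanning left to right, the best length ending at each element is: 12→1, 14→1, 1→2, 18→1, 17→2, 4→3, 12→3, 3→4.
So the longest decreasing subsequence has length 4, e.g. 18, 17, 4, 3.

4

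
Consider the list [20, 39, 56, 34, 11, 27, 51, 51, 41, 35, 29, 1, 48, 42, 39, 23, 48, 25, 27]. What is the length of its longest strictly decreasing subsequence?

Let dp[i] be the longest decreasing subsequence ending at position i. Then dp = [1, 1, 1, 2, 3, 3, 2, 2, 3, 4, 5, 6, 3, 4, 5, 6, 3, 6, 6].
The maximum is 6; one witness is 56, 51, 41, 35, 29, 1 at positions 3,7,9,10,11,12.

6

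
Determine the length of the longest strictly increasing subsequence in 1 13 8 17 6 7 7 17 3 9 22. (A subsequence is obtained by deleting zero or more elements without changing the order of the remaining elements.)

Let dp[i] be the longest increasing subsequence ending at position i. Then dp = [1, 2, 2, 3, 2, 3, 3, 4, 2, 4, 5].
The maximum is 5; one witness is 1, 6, 7, 17, 22 at positions 1,5,6,8,11.

5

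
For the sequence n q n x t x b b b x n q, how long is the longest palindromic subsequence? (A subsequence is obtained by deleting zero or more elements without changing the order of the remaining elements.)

One longest palindromic subsequence is qnxbbbxnq (positions 2,3,4,7,8,9,10,11,12); it reads the same forward and backward, and the interval DP gives dp[1][12] = 9.

9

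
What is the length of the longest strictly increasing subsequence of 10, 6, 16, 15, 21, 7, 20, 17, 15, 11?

3

Let dp[i] be the longest increasing subsequence ending at position i. Then dp = [1, 1, 2, 2, 3, 2, 3, 3, 3, 3].
The maximum is 3; one witness is 10, 16, 21 at positions 1,3,5.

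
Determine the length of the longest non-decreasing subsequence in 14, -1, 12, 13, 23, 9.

Let dp[i] be the longest non-decreasing subsequence ending at position i. Then dp = [1, 1, 2, 3, 4, 2].
The maximum is 4; one witness is -1, 12, 13, 23 at positions 2,3,4,5.

4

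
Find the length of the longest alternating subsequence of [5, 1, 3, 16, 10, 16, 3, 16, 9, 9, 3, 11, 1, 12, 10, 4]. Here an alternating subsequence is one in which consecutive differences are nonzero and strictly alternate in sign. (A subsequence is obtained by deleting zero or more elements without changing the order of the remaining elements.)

A longest alternating subsequence is 5, 1, 16, 10, 16, 3, 16, 9, 11, 1, 12, 10 (positions 1,2,4,5,6,7,8,9,12,13,14,15); its 11 consecutive differences strictly alternate in sign, and length 12 is optimal.

12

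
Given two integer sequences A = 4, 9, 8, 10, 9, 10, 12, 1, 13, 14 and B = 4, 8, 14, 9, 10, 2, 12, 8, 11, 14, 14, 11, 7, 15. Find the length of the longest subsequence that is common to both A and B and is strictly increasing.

6

For each value that appears in both, track the longest common increasing run ending there.
The best achievable length is 6; one witness is 4, 8, 9, 10, 12, 14 (A-positions 1,3,5,6,7,10, B-positions 1,2,4,5,7,10).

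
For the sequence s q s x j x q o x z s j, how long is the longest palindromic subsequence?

7

One longest palindromic subsequence is sqxjxqs (positions 1,2,4,5,6,7,11); it reads the same forward and backward, and the interval DP gives dp[1][12] = 7.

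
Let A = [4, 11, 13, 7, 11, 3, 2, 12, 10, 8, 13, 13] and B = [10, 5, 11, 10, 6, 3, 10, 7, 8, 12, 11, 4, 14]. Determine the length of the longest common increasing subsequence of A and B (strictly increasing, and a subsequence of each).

2

For each value that appears in both, track the longest common increasing run ending there.
The best achievable length is 2; one witness is 3, 10 (A-positions 6,9, B-positions 6,7).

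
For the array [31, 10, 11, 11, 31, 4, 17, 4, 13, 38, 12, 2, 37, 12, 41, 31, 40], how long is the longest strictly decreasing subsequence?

One longest decreasing subsequence is 31, 17, 13, 12, 2 (positions 1,7,9,11,12), of length 5; no longer one exists.

5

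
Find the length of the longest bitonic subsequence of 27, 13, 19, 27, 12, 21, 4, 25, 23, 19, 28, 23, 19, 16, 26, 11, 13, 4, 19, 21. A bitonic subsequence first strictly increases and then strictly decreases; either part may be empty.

10

Let inc[i] be the LIS ending at i and dec[i] the longest strictly decreasing subsequence starting at i. inc = [1, 1, 2, 3, 1, 3, 1, 4, 4, 2, 5, 4, 2, 2, 5, 2, 3, 1, 4, 5], dec = [7, 4, 4, 7, 3, 5, 1, 6, 5, 4, 6, 5, 4, 3, 3, 2, 2, 1, 1, 1].
max_i inc[i]+dec[i]−1 = 10, with one witness 13, 19, 21, 25, 28, 23, 19, 16, 13, 4.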